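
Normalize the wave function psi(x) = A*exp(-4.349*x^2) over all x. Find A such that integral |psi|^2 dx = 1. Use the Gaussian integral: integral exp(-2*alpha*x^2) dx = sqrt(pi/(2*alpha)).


integral |psi|^2 dx = A^2 * sqrt(pi/(2*alpha)) = 1
A^2 = sqrt(2*alpha/pi)
= sqrt(2 * 4.349 / pi)
= 1.663929
A = sqrt(1.663929)
= 1.2899

1.2899


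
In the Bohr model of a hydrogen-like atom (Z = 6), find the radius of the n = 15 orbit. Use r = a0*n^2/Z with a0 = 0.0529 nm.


r = a0 * n^2 / Z
= 0.0529 * 15^2 / 6
= 0.0529 * 225 / 6
= 1.9837 nm

1.9837


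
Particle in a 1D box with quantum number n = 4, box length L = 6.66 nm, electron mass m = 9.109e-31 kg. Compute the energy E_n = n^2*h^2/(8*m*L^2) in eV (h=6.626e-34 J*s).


E = n^2 * h^2 / (8 * m * L^2)
= 4^2 * (6.626e-34)^2 / (8 * 9.109e-31 * (6.66e-9)^2)
= 16 * 4.3904e-67 / (8 * 9.109e-31 * 4.4356e-17)
= 2.1733e-20 J
= 0.1357 eV

0.1357


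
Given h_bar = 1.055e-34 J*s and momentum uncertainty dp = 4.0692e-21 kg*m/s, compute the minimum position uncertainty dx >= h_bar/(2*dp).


dx = h_bar / (2 * dp)
= 1.055e-34 / (2 * 4.0692e-21)
= 1.055e-34 / 8.1384e-21
= 1.2963e-14 m

1.2963e-14


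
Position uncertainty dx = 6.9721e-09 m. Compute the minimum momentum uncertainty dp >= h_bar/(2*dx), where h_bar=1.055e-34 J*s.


dp = h_bar / (2 * dx)
= 1.055e-34 / (2 * 6.9721e-09)
= 1.055e-34 / 1.3944e-08
= 7.5659e-27 kg*m/s

7.5659e-27


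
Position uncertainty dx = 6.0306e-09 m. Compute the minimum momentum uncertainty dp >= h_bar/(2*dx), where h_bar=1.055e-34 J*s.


dp = h_bar / (2 * dx)
= 1.055e-34 / (2 * 6.0306e-09)
= 1.055e-34 / 1.2061e-08
= 8.7471e-27 kg*m/s

8.7471e-27


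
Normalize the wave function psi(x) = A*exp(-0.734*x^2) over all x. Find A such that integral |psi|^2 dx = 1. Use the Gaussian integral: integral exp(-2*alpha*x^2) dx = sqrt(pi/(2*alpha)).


integral |psi|^2 dx = A^2 * sqrt(pi/(2*alpha)) = 1
A^2 = sqrt(2*alpha/pi)
= sqrt(2 * 0.734 / pi)
= 0.683578
A = sqrt(0.683578)
= 0.8268

0.8268


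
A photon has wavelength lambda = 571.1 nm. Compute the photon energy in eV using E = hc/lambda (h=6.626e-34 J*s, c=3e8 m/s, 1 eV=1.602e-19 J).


E = hc / lambda
= (6.626e-34)(3e8) / (571.1e-9)
= 1.9878e-25 / 5.7110e-07
= 3.4807e-19 J
Converting to eV: 3.4807e-19 / 1.602e-19
= 2.1727 eV

2.1727


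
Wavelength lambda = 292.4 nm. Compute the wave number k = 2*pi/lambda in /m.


k = 2 * pi / lambda
= 6.2832 / (292.4e-9)
= 6.2832 / 2.9240e-07
= 2.1488e+07 /m

2.1488e+07


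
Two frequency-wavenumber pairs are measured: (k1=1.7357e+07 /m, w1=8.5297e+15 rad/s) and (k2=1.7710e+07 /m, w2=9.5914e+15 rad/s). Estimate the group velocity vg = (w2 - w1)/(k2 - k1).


vg = (w2 - w1) / (k2 - k1)
= (9.5914e+15 - 8.5297e+15) / (1.7710e+07 - 1.7357e+07)
= 1.0617e+15 / 3.5300e+05
= 3.0076e+09 m/s

3.0076e+09


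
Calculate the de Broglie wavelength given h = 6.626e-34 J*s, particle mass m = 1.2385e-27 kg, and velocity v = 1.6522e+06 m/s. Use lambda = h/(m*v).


lambda = h / (m * v)
= 6.626e-34 / (1.2385e-27 * 1.6522e+06)
= 6.626e-34 / 2.0462e-21
= 3.2381e-13 m

3.2381e-13


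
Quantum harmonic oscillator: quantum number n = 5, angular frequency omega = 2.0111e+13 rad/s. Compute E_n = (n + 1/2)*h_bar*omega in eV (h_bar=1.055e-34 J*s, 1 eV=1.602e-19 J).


E = (n + 1/2) * h_bar * omega
= (5 + 0.5) * 1.055e-34 * 2.0111e+13
= 5.5 * 2.1217e-21
= 1.1669e-20 J
= 0.0728 eV

0.0728


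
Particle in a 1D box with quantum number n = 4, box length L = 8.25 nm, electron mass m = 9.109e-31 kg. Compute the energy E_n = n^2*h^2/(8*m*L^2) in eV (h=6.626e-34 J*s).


E = n^2 * h^2 / (8 * m * L^2)
= 4^2 * (6.626e-34)^2 / (8 * 9.109e-31 * (8.25e-9)^2)
= 16 * 4.3904e-67 / (8 * 9.109e-31 * 6.8063e-17)
= 1.4163e-20 J
= 0.0884 eV

0.0884


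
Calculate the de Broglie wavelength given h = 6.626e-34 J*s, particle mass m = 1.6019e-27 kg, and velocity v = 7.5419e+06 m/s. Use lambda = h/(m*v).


lambda = h / (m * v)
= 6.626e-34 / (1.6019e-27 * 7.5419e+06)
= 6.626e-34 / 1.2081e-20
= 5.4845e-14 m

5.4845e-14


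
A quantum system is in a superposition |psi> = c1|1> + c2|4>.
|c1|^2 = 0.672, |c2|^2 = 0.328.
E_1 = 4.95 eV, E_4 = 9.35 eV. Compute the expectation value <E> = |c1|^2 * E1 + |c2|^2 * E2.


<E> = |c1|^2 * E1 + |c2|^2 * E2
= 0.672 * 4.95 + 0.328 * 9.35
= 3.3264 + 3.0668
= 6.3932 eV

6.3932


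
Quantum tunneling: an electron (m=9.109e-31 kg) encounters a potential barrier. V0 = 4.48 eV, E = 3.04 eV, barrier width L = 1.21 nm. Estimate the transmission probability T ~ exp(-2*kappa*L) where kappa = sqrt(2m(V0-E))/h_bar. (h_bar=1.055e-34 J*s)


V0 - E = 1.44 eV = 2.3069e-19 J
kappa = sqrt(2 * m * (V0-E)) / h_bar
= sqrt(2 * 9.109e-31 * 2.3069e-19) / 1.055e-34
= 6.1448e+09 /m
2*kappa*L = 2 * 6.1448e+09 * 1.21e-9
= 14.8705
T = exp(-14.8705) = 3.481939e-07

3.481939e-07


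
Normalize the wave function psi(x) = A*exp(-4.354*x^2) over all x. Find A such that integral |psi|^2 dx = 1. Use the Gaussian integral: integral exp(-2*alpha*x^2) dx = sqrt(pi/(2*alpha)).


integral |psi|^2 dx = A^2 * sqrt(pi/(2*alpha)) = 1
A^2 = sqrt(2*alpha/pi)
= sqrt(2 * 4.354 / pi)
= 1.664885
A = sqrt(1.664885)
= 1.2903

1.2903


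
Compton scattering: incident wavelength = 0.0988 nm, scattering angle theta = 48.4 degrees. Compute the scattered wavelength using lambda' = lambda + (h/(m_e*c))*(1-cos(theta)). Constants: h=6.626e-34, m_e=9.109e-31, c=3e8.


Compton wavelength: h/(m_e*c) = 2.4247e-12 m
d_lambda = 2.4247e-12 * (1 - cos(48.4 deg))
= 2.4247e-12 * 0.336074
= 8.1488e-13 m = 0.000815 nm
lambda' = 0.0988 + 0.000815
= 0.099615 nm

0.099615


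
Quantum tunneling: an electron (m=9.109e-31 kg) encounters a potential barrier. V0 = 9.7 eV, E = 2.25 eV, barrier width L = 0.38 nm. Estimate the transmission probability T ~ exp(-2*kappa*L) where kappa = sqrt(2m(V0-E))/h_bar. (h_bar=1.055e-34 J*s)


V0 - E = 7.45 eV = 1.1935e-18 J
kappa = sqrt(2 * m * (V0-E)) / h_bar
= sqrt(2 * 9.109e-31 * 1.1935e-18) / 1.055e-34
= 1.3977e+10 /m
2*kappa*L = 2 * 1.3977e+10 * 0.38e-9
= 10.6224
T = exp(-10.6224) = 2.436515e-05

2.436515e-05


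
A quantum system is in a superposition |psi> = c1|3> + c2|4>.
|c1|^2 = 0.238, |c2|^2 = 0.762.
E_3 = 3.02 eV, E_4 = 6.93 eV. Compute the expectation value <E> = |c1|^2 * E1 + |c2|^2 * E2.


<E> = |c1|^2 * E1 + |c2|^2 * E2
= 0.238 * 3.02 + 0.762 * 6.93
= 0.7188 + 5.2807
= 5.9994 eV

5.9994


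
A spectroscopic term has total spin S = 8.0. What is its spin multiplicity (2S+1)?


Spin multiplicity = 2S + 1
= 2 * 8.0 + 1
= 16.0 + 1
= 17

17


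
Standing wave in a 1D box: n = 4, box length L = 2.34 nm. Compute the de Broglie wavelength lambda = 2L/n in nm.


lambda = 2L / n
= 2 * 2.34 / 4
= 4.68 / 4
= 1.17 nm

1.17


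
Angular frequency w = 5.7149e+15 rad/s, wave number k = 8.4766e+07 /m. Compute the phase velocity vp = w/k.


vp = w / k
= 5.7149e+15 / 8.4766e+07
= 6.7420e+07 m/s

6.7420e+07


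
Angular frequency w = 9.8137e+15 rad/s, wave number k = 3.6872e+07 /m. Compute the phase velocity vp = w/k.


vp = w / k
= 9.8137e+15 / 3.6872e+07
= 2.6616e+08 m/s

2.6616e+08


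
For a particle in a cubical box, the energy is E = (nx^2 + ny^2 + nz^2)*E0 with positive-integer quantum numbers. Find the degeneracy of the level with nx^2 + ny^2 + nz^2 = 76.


Enumerate all (nx, ny, nz) with nx^2 + ny^2 + nz^2 = 76:
(2,6,6)
(6,2,6)
(6,6,2)
Total degeneracy = 3

3


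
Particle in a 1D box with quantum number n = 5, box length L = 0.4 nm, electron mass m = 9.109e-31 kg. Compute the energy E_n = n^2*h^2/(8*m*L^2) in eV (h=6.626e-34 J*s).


E = n^2 * h^2 / (8 * m * L^2)
= 5^2 * (6.626e-34)^2 / (8 * 9.109e-31 * (0.4e-9)^2)
= 25 * 4.3904e-67 / (8 * 9.109e-31 * 1.6000e-19)
= 9.4137e-18 J
= 58.7624 eV

58.7624


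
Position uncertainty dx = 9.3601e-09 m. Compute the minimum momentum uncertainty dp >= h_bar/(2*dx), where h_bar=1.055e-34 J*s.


dp = h_bar / (2 * dx)
= 1.055e-34 / (2 * 9.3601e-09)
= 1.055e-34 / 1.8720e-08
= 5.6356e-27 kg*m/s

5.6356e-27


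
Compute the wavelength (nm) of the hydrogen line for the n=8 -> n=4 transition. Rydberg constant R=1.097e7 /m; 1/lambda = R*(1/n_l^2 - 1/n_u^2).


1/lambda = R * (1/n_l^2 - 1/n_u^2)
= 1.097e7 * (1/4^2 - 1/8^2)
= 1.097e7 * (0.0625 - 0.015625)
= 1.097e7 * 0.046875
= 5.1422e+05 /m
lambda = 1 / 5.1422e+05 = 1944.6977 nm

1944.6977


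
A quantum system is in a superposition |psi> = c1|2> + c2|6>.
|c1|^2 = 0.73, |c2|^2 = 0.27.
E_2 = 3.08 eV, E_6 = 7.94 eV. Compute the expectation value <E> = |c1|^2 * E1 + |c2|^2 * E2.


<E> = |c1|^2 * E1 + |c2|^2 * E2
= 0.73 * 3.08 + 0.27 * 7.94
= 2.2484 + 2.1438
= 4.3922 eV

4.3922


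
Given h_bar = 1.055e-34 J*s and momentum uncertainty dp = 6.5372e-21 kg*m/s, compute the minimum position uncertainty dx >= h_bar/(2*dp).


dx = h_bar / (2 * dp)
= 1.055e-34 / (2 * 6.5372e-21)
= 1.055e-34 / 1.3074e-20
= 8.0692e-15 m

8.0692e-15


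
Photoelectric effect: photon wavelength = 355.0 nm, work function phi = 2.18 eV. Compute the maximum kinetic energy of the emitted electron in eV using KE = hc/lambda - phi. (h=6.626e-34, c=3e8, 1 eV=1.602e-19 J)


E_photon = hc / lambda
= (6.626e-34)(3e8) / (355.0e-9)
= 5.5994e-19 J
= 3.4953 eV
KE = E_photon - phi
= 3.4953 - 2.18
= 1.3153 eV

1.3153


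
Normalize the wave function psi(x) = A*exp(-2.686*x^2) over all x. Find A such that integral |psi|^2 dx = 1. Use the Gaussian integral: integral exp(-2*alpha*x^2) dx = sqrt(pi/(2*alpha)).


integral |psi|^2 dx = A^2 * sqrt(pi/(2*alpha)) = 1
A^2 = sqrt(2*alpha/pi)
= sqrt(2 * 2.686 / pi)
= 1.307655
A = sqrt(1.307655)
= 1.1435

1.1435


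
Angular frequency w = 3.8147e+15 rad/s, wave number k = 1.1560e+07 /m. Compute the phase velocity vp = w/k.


vp = w / k
= 3.8147e+15 / 1.1560e+07
= 3.2999e+08 m/s

3.2999e+08


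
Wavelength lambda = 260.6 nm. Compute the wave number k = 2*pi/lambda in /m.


k = 2 * pi / lambda
= 6.2832 / (260.6e-9)
= 6.2832 / 2.6060e-07
= 2.4110e+07 /m

2.4110e+07


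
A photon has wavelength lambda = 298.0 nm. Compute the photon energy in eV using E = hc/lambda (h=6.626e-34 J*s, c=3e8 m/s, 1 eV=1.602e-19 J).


E = hc / lambda
= (6.626e-34)(3e8) / (298.0e-9)
= 1.9878e-25 / 2.9800e-07
= 6.6705e-19 J
Converting to eV: 6.6705e-19 / 1.602e-19
= 4.1638 eV

4.1638


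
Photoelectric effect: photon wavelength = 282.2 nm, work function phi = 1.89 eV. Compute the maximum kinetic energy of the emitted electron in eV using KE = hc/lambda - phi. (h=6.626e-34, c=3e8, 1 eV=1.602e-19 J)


E_photon = hc / lambda
= (6.626e-34)(3e8) / (282.2e-9)
= 7.0439e-19 J
= 4.397 eV
KE = E_photon - phi
= 4.397 - 1.89
= 2.507 eV

2.507


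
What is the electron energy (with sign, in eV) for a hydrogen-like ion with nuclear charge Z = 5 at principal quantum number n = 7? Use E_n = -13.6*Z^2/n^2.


E_n = -13.6 * Z^2 / n^2
= -13.6 * 5^2 / 7^2
= -13.6 * 25 / 49
= -6.9388 eV

-6.9388


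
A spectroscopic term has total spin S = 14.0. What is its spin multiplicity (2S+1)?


Spin multiplicity = 2S + 1
= 2 * 14.0 + 1
= 28.0 + 1
= 29

29


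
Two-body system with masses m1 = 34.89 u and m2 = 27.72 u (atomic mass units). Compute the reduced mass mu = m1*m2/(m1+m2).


mu = m1 * m2 / (m1 + m2)
= 34.89 * 27.72 / (34.89 + 27.72)
= 967.1508 / 62.61
= 15.4472 u

15.4472


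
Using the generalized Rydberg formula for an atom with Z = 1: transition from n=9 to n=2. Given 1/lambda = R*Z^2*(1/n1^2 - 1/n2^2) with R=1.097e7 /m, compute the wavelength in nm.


1/lambda = R * Z^2 * (1/n1^2 - 1/n2^2)
= 1.097e7 * 1^2 * (1/2^2 - 1/9^2)
= 1.097e7 * 1 * (0.25 - 0.012346)
= 2.6071e+06 /m
lambda = 1 / 2.6071e+06
= 383.5727 nm

383.5727


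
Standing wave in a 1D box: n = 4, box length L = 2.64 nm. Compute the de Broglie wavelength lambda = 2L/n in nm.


lambda = 2L / n
= 2 * 2.64 / 4
= 5.28 / 4
= 1.32 nm

1.32


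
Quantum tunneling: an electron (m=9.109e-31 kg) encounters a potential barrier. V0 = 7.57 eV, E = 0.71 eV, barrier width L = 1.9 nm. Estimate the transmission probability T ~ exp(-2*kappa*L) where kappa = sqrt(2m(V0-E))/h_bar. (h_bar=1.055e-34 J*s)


V0 - E = 6.86 eV = 1.0990e-18 J
kappa = sqrt(2 * m * (V0-E)) / h_bar
= sqrt(2 * 9.109e-31 * 1.0990e-18) / 1.055e-34
= 1.3412e+10 /m
2*kappa*L = 2 * 1.3412e+10 * 1.9e-9
= 50.9653
T = exp(-50.9653) = 7.345824e-23

7.345824e-23


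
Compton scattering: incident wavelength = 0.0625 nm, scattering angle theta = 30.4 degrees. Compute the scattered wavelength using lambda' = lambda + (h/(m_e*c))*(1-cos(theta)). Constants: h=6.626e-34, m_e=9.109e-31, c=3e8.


Compton wavelength: h/(m_e*c) = 2.4247e-12 m
d_lambda = 2.4247e-12 * (1 - cos(30.4 deg))
= 2.4247e-12 * 0.137486
= 3.3336e-13 m = 0.000333 nm
lambda' = 0.0625 + 0.000333
= 0.062833 nm

0.062833


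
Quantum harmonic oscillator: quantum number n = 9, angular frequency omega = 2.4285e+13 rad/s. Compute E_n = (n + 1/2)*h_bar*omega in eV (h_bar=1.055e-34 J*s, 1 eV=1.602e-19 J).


E = (n + 1/2) * h_bar * omega
= (9 + 0.5) * 1.055e-34 * 2.4285e+13
= 9.5 * 2.5621e-21
= 2.4340e-20 J
= 0.1519 eV

0.1519


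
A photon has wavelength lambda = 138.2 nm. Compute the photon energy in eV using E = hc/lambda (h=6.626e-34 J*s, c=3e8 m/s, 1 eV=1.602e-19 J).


E = hc / lambda
= (6.626e-34)(3e8) / (138.2e-9)
= 1.9878e-25 / 1.3820e-07
= 1.4384e-18 J
Converting to eV: 1.4384e-18 / 1.602e-19
= 8.9785 eV

8.9785


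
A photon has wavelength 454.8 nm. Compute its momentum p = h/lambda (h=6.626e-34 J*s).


p = h / lambda
= 6.626e-34 / (454.8e-9)
= 6.626e-34 / 4.5480e-07
= 1.4569e-27 kg*m/s

1.4569e-27


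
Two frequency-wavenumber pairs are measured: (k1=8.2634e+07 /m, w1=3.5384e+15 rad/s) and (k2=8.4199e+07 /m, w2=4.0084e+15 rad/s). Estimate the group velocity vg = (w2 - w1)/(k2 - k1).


vg = (w2 - w1) / (k2 - k1)
= (4.0084e+15 - 3.5384e+15) / (8.4199e+07 - 8.2634e+07)
= 4.7000e+14 / 1.5650e+06
= 3.0032e+08 m/s

3.0032e+08


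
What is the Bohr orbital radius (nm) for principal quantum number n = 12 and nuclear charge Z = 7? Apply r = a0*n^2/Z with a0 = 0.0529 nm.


r = a0 * n^2 / Z
= 0.0529 * 12^2 / 7
= 0.0529 * 144 / 7
= 1.0882 nm

1.0882


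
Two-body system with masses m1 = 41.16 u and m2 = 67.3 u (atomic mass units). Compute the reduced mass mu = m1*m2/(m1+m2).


mu = m1 * m2 / (m1 + m2)
= 41.16 * 67.3 / (41.16 + 67.3)
= 2770.068 / 108.46
= 25.54 u

25.54


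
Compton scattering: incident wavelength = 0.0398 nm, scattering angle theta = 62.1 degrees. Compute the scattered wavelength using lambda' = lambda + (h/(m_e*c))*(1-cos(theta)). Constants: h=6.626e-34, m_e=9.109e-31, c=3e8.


Compton wavelength: h/(m_e*c) = 2.4247e-12 m
d_lambda = 2.4247e-12 * (1 - cos(62.1 deg))
= 2.4247e-12 * 0.53207
= 1.2901e-12 m = 0.00129 nm
lambda' = 0.0398 + 0.00129
= 0.04109 nm

0.04109


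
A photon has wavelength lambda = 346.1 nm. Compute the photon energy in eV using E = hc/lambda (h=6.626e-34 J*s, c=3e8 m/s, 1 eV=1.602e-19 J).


E = hc / lambda
= (6.626e-34)(3e8) / (346.1e-9)
= 1.9878e-25 / 3.4610e-07
= 5.7434e-19 J
Converting to eV: 5.7434e-19 / 1.602e-19
= 3.5852 eV

3.5852


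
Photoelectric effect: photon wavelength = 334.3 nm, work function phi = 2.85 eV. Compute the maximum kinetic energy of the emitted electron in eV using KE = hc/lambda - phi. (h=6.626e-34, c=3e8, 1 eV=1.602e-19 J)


E_photon = hc / lambda
= (6.626e-34)(3e8) / (334.3e-9)
= 5.9462e-19 J
= 3.7117 eV
KE = E_photon - phi
= 3.7117 - 2.85
= 0.8617 eV

0.8617


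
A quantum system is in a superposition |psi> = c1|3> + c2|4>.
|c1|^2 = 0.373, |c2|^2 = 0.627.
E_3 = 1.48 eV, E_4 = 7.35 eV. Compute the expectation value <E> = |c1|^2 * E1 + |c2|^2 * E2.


<E> = |c1|^2 * E1 + |c2|^2 * E2
= 0.373 * 1.48 + 0.627 * 7.35
= 0.552 + 4.6084
= 5.1605 eV

5.1605


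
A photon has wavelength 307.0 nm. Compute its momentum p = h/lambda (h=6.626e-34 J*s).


p = h / lambda
= 6.626e-34 / (307.0e-9)
= 6.626e-34 / 3.0700e-07
= 2.1583e-27 kg*m/s

2.1583e-27


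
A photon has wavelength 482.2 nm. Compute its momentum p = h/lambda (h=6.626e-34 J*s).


p = h / lambda
= 6.626e-34 / (482.2e-9)
= 6.626e-34 / 4.8220e-07
= 1.3741e-27 kg*m/s

1.3741e-27


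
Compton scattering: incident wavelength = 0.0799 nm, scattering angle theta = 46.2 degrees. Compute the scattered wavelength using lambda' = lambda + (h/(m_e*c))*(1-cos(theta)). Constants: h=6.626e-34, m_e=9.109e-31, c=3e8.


Compton wavelength: h/(m_e*c) = 2.4247e-12 m
d_lambda = 2.4247e-12 * (1 - cos(46.2 deg))
= 2.4247e-12 * 0.307857
= 7.4646e-13 m = 0.000746 nm
lambda' = 0.0799 + 0.000746
= 0.080646 nm

0.080646


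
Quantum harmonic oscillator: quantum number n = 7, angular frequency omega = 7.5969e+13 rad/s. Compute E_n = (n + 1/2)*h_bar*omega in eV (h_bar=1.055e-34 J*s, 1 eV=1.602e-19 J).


E = (n + 1/2) * h_bar * omega
= (7 + 0.5) * 1.055e-34 * 7.5969e+13
= 7.5 * 8.0147e-21
= 6.0110e-20 J
= 0.3752 eV

0.3752


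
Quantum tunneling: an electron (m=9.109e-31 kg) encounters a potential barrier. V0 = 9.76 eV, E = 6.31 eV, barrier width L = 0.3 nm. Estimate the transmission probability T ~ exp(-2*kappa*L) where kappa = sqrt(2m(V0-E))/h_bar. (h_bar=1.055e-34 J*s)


V0 - E = 3.45 eV = 5.5269e-19 J
kappa = sqrt(2 * m * (V0-E)) / h_bar
= sqrt(2 * 9.109e-31 * 5.5269e-19) / 1.055e-34
= 9.5113e+09 /m
2*kappa*L = 2 * 9.5113e+09 * 0.3e-9
= 5.7068
T = exp(-5.7068) = 3.323408e-03

3.323408e-03


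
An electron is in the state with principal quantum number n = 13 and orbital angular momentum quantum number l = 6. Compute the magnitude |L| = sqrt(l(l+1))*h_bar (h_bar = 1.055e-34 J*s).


L = sqrt(l*(l+1)) * h_bar
= sqrt(6 * 7) * 1.055e-34
= sqrt(42) * 1.055e-34
= 6.4807 * 1.055e-34
= 6.8372e-34 J*s

6.8372e-34


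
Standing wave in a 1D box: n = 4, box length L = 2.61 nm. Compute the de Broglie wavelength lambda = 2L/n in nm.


lambda = 2L / n
= 2 * 2.61 / 4
= 5.22 / 4
= 1.305 nm

1.305


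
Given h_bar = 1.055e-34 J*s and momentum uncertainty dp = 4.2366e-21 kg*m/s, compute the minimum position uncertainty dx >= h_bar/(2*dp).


dx = h_bar / (2 * dp)
= 1.055e-34 / (2 * 4.2366e-21)
= 1.055e-34 / 8.4732e-21
= 1.2451e-14 m

1.2451e-14


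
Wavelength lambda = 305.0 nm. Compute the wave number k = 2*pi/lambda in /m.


k = 2 * pi / lambda
= 6.2832 / (305.0e-9)
= 6.2832 / 3.0500e-07
= 2.0601e+07 /m

2.0601e+07


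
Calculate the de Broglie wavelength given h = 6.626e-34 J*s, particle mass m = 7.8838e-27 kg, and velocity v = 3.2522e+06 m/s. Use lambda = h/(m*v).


lambda = h / (m * v)
= 6.626e-34 / (7.8838e-27 * 3.2522e+06)
= 6.626e-34 / 2.5640e-20
= 2.5843e-14 m

2.5843e-14


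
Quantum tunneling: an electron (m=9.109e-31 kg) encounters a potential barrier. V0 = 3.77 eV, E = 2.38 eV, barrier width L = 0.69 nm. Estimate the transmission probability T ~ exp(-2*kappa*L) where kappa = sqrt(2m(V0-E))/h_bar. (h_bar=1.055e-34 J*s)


V0 - E = 1.39 eV = 2.2268e-19 J
kappa = sqrt(2 * m * (V0-E)) / h_bar
= sqrt(2 * 9.109e-31 * 2.2268e-19) / 1.055e-34
= 6.0372e+09 /m
2*kappa*L = 2 * 6.0372e+09 * 0.69e-9
= 8.3314
T = exp(-8.3314) = 2.408455e-04

2.408455e-04


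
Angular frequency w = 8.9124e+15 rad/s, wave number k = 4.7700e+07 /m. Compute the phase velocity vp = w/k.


vp = w / k
= 8.9124e+15 / 4.7700e+07
= 1.8684e+08 m/s

1.8684e+08


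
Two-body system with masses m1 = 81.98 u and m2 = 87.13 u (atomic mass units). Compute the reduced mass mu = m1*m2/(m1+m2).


mu = m1 * m2 / (m1 + m2)
= 81.98 * 87.13 / (81.98 + 87.13)
= 7142.9174 / 169.11
= 42.2383 u

42.2383


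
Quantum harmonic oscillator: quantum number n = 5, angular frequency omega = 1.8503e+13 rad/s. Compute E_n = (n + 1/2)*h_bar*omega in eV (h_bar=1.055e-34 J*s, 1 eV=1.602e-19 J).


E = (n + 1/2) * h_bar * omega
= (5 + 0.5) * 1.055e-34 * 1.8503e+13
= 5.5 * 1.9521e-21
= 1.0736e-20 J
= 0.067 eV

0.067


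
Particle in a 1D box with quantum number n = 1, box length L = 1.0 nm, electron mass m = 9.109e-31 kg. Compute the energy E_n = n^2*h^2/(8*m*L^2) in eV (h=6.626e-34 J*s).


E = n^2 * h^2 / (8 * m * L^2)
= 1^2 * (6.626e-34)^2 / (8 * 9.109e-31 * (1.0e-9)^2)
= 1 * 4.3904e-67 / (8 * 9.109e-31 * 1.0000e-18)
= 6.0248e-20 J
= 0.3761 eV

0.3761


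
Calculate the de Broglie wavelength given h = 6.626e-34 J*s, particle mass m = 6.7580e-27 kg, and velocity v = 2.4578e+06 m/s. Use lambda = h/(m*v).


lambda = h / (m * v)
= 6.626e-34 / (6.7580e-27 * 2.4578e+06)
= 6.626e-34 / 1.6610e-20
= 3.9892e-14 m

3.9892e-14


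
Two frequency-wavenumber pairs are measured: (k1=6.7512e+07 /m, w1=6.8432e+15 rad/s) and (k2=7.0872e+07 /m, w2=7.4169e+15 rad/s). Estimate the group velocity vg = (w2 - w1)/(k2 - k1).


vg = (w2 - w1) / (k2 - k1)
= (7.4169e+15 - 6.8432e+15) / (7.0872e+07 - 6.7512e+07)
= 5.7370e+14 / 3.3600e+06
= 1.7074e+08 m/s

1.7074e+08


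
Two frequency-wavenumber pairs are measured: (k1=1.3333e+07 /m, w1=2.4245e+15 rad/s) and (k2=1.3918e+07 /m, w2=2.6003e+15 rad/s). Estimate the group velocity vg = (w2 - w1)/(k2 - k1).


vg = (w2 - w1) / (k2 - k1)
= (2.6003e+15 - 2.4245e+15) / (1.3918e+07 - 1.3333e+07)
= 1.7580e+14 / 5.8500e+05
= 3.0051e+08 m/s

3.0051e+08


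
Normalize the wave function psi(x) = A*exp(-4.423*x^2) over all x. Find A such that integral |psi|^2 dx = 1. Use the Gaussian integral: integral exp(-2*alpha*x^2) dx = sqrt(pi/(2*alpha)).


integral |psi|^2 dx = A^2 * sqrt(pi/(2*alpha)) = 1
A^2 = sqrt(2*alpha/pi)
= sqrt(2 * 4.423 / pi)
= 1.678025
A = sqrt(1.678025)
= 1.2954

1.2954


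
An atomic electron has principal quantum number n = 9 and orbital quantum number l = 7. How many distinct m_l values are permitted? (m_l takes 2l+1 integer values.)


m_l ranges from -l to +l in integer steps
So m_l goes from -7 to +7
Count = 2l + 1 = 2*7 + 1
= 15

15


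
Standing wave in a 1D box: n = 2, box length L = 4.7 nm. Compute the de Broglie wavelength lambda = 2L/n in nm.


lambda = 2L / n
= 2 * 4.7 / 2
= 9.4 / 2
= 4.7 nm

4.7


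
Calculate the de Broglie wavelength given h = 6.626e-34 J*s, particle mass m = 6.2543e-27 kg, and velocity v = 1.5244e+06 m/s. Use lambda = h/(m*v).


lambda = h / (m * v)
= 6.626e-34 / (6.2543e-27 * 1.5244e+06)
= 6.626e-34 / 9.5341e-21
= 6.9498e-14 m

6.9498e-14


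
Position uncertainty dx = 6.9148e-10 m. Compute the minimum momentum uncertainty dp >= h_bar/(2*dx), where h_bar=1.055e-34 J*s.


dp = h_bar / (2 * dx)
= 1.055e-34 / (2 * 6.9148e-10)
= 1.055e-34 / 1.3830e-09
= 7.6286e-26 kg*m/s

7.6286e-26


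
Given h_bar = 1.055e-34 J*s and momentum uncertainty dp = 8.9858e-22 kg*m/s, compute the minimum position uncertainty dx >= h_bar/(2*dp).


dx = h_bar / (2 * dp)
= 1.055e-34 / (2 * 8.9858e-22)
= 1.055e-34 / 1.7972e-21
= 5.8704e-14 m

5.8704e-14


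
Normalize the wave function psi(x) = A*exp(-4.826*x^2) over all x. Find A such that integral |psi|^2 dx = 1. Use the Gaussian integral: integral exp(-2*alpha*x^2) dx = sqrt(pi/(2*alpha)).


integral |psi|^2 dx = A^2 * sqrt(pi/(2*alpha)) = 1
A^2 = sqrt(2*alpha/pi)
= sqrt(2 * 4.826 / pi)
= 1.752805
A = sqrt(1.752805)
= 1.3239

1.3239


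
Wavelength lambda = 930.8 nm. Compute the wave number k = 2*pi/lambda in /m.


k = 2 * pi / lambda
= 6.2832 / (930.8e-9)
= 6.2832 / 9.3080e-07
= 6.7503e+06 /m

6.7503e+06


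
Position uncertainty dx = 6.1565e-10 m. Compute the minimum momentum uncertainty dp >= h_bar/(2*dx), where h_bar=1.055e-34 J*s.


dp = h_bar / (2 * dx)
= 1.055e-34 / (2 * 6.1565e-10)
= 1.055e-34 / 1.2313e-09
= 8.5682e-26 kg*m/s

8.5682e-26


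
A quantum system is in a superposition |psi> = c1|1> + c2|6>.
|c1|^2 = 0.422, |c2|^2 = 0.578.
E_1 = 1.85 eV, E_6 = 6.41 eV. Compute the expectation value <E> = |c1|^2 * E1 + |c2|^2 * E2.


<E> = |c1|^2 * E1 + |c2|^2 * E2
= 0.422 * 1.85 + 0.578 * 6.41
= 0.7807 + 3.705
= 4.4857 eV

4.4857


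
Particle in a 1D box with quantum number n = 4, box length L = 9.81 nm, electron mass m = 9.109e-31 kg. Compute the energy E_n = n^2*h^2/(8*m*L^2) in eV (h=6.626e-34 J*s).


E = n^2 * h^2 / (8 * m * L^2)
= 4^2 * (6.626e-34)^2 / (8 * 9.109e-31 * (9.81e-9)^2)
= 16 * 4.3904e-67 / (8 * 9.109e-31 * 9.6236e-17)
= 1.0017e-20 J
= 0.0625 eV

0.0625


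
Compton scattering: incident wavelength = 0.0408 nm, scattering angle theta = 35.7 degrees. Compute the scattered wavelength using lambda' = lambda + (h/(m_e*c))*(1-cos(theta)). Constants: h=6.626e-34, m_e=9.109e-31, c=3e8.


Compton wavelength: h/(m_e*c) = 2.4247e-12 m
d_lambda = 2.4247e-12 * (1 - cos(35.7 deg))
= 2.4247e-12 * 0.187916
= 4.5564e-13 m = 0.000456 nm
lambda' = 0.0408 + 0.000456
= 0.041256 nm

0.041256


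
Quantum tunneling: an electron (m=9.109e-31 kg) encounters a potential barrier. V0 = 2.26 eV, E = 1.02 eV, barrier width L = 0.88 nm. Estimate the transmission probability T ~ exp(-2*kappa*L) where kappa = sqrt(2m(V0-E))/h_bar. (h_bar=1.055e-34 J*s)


V0 - E = 1.24 eV = 1.9865e-19 J
kappa = sqrt(2 * m * (V0-E)) / h_bar
= sqrt(2 * 9.109e-31 * 1.9865e-19) / 1.055e-34
= 5.7022e+09 /m
2*kappa*L = 2 * 5.7022e+09 * 0.88e-9
= 10.0358
T = exp(-10.0358) = 4.380270e-05

4.380270e-05


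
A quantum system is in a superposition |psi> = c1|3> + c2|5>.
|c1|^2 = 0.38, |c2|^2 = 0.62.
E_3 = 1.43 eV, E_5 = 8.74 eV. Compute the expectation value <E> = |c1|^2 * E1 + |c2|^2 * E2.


<E> = |c1|^2 * E1 + |c2|^2 * E2
= 0.38 * 1.43 + 0.62 * 8.74
= 0.5434 + 5.4188
= 5.9622 eV

5.9622


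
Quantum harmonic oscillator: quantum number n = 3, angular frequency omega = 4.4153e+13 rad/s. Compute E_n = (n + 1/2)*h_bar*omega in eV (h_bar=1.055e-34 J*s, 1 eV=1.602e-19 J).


E = (n + 1/2) * h_bar * omega
= (3 + 0.5) * 1.055e-34 * 4.4153e+13
= 3.5 * 4.6581e-21
= 1.6303e-20 J
= 0.1018 eV

0.1018


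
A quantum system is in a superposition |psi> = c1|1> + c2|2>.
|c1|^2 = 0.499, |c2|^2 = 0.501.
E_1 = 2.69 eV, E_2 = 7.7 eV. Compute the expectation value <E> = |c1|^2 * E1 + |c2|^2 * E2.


<E> = |c1|^2 * E1 + |c2|^2 * E2
= 0.499 * 2.69 + 0.501 * 7.7
= 1.3423 + 3.8577
= 5.2 eV

5.2


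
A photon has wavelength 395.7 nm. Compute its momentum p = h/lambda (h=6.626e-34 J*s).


p = h / lambda
= 6.626e-34 / (395.7e-9)
= 6.626e-34 / 3.9570e-07
= 1.6745e-27 kg*m/s

1.6745e-27


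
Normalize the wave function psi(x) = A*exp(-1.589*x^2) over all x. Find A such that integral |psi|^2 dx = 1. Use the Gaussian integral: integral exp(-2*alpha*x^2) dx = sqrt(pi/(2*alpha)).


integral |psi|^2 dx = A^2 * sqrt(pi/(2*alpha)) = 1
A^2 = sqrt(2*alpha/pi)
= sqrt(2 * 1.589 / pi)
= 1.005778
A = sqrt(1.005778)
= 1.0029

1.0029


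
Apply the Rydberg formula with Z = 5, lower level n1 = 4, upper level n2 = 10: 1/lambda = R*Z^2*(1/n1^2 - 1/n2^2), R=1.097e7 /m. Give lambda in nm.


1/lambda = R * Z^2 * (1/n1^2 - 1/n2^2)
= 1.097e7 * 5^2 * (1/4^2 - 1/10^2)
= 1.097e7 * 25 * (0.0625 - 0.01)
= 1.4398e+07 /m
lambda = 1 / 1.4398e+07
= 69.4535 nm

69.4535


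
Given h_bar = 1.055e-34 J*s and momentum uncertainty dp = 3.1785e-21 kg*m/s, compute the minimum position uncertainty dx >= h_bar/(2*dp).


dx = h_bar / (2 * dp)
= 1.055e-34 / (2 * 3.1785e-21)
= 1.055e-34 / 6.3570e-21
= 1.6596e-14 m

1.6596e-14


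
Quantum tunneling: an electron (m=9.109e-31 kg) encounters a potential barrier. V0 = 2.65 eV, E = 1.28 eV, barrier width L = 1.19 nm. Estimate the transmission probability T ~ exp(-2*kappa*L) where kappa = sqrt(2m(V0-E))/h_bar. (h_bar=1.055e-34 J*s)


V0 - E = 1.37 eV = 2.1947e-19 J
kappa = sqrt(2 * m * (V0-E)) / h_bar
= sqrt(2 * 9.109e-31 * 2.1947e-19) / 1.055e-34
= 5.9936e+09 /m
2*kappa*L = 2 * 5.9936e+09 * 1.19e-9
= 14.2648
T = exp(-14.2648) = 6.380667e-07

6.380667e-07


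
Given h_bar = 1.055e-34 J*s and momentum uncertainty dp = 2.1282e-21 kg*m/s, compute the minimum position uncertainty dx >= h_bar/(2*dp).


dx = h_bar / (2 * dp)
= 1.055e-34 / (2 * 2.1282e-21)
= 1.055e-34 / 4.2564e-21
= 2.4786e-14 m

2.4786e-14


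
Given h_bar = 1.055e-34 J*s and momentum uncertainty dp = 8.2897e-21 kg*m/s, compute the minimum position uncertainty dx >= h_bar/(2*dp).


dx = h_bar / (2 * dp)
= 1.055e-34 / (2 * 8.2897e-21)
= 1.055e-34 / 1.6579e-20
= 6.3633e-15 m

6.3633e-15


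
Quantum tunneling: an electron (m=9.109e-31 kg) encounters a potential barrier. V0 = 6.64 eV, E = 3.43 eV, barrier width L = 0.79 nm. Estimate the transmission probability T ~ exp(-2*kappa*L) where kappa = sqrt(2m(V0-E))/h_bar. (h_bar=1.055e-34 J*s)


V0 - E = 3.21 eV = 5.1424e-19 J
kappa = sqrt(2 * m * (V0-E)) / h_bar
= sqrt(2 * 9.109e-31 * 5.1424e-19) / 1.055e-34
= 9.1745e+09 /m
2*kappa*L = 2 * 9.1745e+09 * 0.79e-9
= 14.4957
T = exp(-14.4957) = 5.065285e-07

5.065285e-07


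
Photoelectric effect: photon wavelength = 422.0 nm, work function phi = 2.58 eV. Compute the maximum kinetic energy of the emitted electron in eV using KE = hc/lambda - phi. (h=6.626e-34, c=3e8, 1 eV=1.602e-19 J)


E_photon = hc / lambda
= (6.626e-34)(3e8) / (422.0e-9)
= 4.7104e-19 J
= 2.9403 eV
KE = E_photon - phi
= 2.9403 - 2.58
= 0.3603 eV

0.3603


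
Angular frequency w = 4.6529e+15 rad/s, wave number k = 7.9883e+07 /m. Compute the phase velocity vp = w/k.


vp = w / k
= 4.6529e+15 / 7.9883e+07
= 5.8246e+07 m/s

5.8246e+07


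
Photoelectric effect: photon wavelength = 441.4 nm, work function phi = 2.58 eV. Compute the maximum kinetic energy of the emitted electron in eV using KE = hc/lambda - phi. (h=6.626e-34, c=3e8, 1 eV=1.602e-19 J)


E_photon = hc / lambda
= (6.626e-34)(3e8) / (441.4e-9)
= 4.5034e-19 J
= 2.8111 eV
KE = E_photon - phi
= 2.8111 - 2.58
= 0.2311 eV

0.2311


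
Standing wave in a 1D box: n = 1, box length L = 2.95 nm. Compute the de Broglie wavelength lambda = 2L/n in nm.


lambda = 2L / n
= 2 * 2.95 / 1
= 5.9 / 1
= 5.9 nm

5.9


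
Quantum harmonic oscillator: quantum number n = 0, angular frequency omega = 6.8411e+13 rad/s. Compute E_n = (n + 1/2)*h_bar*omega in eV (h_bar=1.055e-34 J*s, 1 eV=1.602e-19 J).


E = (n + 1/2) * h_bar * omega
= (0 + 0.5) * 1.055e-34 * 6.8411e+13
= 0.5 * 7.2174e-21
= 3.6087e-21 J
= 0.0225 eV

0.0225


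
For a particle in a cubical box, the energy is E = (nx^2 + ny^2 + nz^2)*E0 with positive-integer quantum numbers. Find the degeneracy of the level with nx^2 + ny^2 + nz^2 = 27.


Enumerate all (nx, ny, nz) with nx^2 + ny^2 + nz^2 = 27:
(1,1,5)
(1,5,1)
(3,3,3)
(5,1,1)
Total degeneracy = 4

4


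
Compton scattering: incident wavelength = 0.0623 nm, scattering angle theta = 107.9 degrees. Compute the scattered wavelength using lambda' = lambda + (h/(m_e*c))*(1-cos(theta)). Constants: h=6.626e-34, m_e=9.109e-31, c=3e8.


Compton wavelength: h/(m_e*c) = 2.4247e-12 m
d_lambda = 2.4247e-12 * (1 - cos(107.9 deg))
= 2.4247e-12 * 1.307357
= 3.1700e-12 m = 0.00317 nm
lambda' = 0.0623 + 0.00317
= 0.06547 nm

0.06547


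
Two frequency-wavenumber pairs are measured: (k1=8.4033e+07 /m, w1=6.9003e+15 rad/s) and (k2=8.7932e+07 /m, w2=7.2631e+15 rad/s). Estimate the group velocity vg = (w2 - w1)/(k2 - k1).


vg = (w2 - w1) / (k2 - k1)
= (7.2631e+15 - 6.9003e+15) / (8.7932e+07 - 8.4033e+07)
= 3.6280e+14 / 3.8990e+06
= 9.3049e+07 m/s

9.3049e+07


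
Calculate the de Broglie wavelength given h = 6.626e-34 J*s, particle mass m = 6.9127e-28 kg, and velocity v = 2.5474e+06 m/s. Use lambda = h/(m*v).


lambda = h / (m * v)
= 6.626e-34 / (6.9127e-28 * 2.5474e+06)
= 6.626e-34 / 1.7609e-21
= 3.7628e-13 m

3.7628e-13


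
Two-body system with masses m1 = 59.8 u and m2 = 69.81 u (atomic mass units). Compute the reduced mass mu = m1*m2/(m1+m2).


mu = m1 * m2 / (m1 + m2)
= 59.8 * 69.81 / (59.8 + 69.81)
= 4174.638 / 129.61
= 32.2092 u

32.2092


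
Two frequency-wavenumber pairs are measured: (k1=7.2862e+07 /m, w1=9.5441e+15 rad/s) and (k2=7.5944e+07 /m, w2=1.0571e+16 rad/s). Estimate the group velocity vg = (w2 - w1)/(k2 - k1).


vg = (w2 - w1) / (k2 - k1)
= (1.0571e+16 - 9.5441e+15) / (7.5944e+07 - 7.2862e+07)
= 1.0269e+15 / 3.0820e+06
= 3.3319e+08 m/s

3.3319e+08


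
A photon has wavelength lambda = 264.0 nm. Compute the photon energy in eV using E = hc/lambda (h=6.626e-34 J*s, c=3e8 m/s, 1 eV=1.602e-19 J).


E = hc / lambda
= (6.626e-34)(3e8) / (264.0e-9)
= 1.9878e-25 / 2.6400e-07
= 7.5295e-19 J
Converting to eV: 7.5295e-19 / 1.602e-19
= 4.7001 eV

4.7001


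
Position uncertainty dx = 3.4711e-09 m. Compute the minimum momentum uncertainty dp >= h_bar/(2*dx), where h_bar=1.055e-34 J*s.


dp = h_bar / (2 * dx)
= 1.055e-34 / (2 * 3.4711e-09)
= 1.055e-34 / 6.9422e-09
= 1.5197e-26 kg*m/s

1.5197e-26


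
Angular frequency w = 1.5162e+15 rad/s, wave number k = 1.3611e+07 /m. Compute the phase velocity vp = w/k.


vp = w / k
= 1.5162e+15 / 1.3611e+07
= 1.1140e+08 m/s

1.1140e+08


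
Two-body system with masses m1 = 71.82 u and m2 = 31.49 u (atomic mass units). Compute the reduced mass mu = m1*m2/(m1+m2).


mu = m1 * m2 / (m1 + m2)
= 71.82 * 31.49 / (71.82 + 31.49)
= 2261.6118 / 103.31
= 21.8915 u

21.8915


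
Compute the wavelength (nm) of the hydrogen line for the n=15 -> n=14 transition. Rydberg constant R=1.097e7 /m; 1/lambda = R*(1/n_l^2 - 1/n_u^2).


1/lambda = R * (1/n_l^2 - 1/n_u^2)
= 1.097e7 * (1/14^2 - 1/15^2)
= 1.097e7 * (0.005102 - 0.004444)
= 1.097e7 * 0.000658
= 7.2138e+03 /m
lambda = 1 / 7.2138e+03 = 138622.5757 nm

138622.5757


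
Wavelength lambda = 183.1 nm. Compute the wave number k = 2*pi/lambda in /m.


k = 2 * pi / lambda
= 6.2832 / (183.1e-9)
= 6.2832 / 1.8310e-07
= 3.4316e+07 /m

3.4316e+07


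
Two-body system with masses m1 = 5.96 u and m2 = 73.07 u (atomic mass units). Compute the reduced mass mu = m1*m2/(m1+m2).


mu = m1 * m2 / (m1 + m2)
= 5.96 * 73.07 / (5.96 + 73.07)
= 435.4972 / 79.03
= 5.5105 u

5.5105


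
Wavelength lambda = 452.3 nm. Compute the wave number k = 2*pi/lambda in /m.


k = 2 * pi / lambda
= 6.2832 / (452.3e-9)
= 6.2832 / 4.5230e-07
= 1.3892e+07 /m

1.3892e+07


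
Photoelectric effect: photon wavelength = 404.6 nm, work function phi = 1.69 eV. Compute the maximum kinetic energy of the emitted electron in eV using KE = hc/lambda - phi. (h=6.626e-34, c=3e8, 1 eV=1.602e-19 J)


E_photon = hc / lambda
= (6.626e-34)(3e8) / (404.6e-9)
= 4.9130e-19 J
= 3.0668 eV
KE = E_photon - phi
= 3.0668 - 1.69
= 1.3768 eV

1.3768


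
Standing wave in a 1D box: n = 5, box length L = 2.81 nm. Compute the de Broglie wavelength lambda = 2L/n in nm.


lambda = 2L / n
= 2 * 2.81 / 5
= 5.62 / 5
= 1.124 nm

1.124


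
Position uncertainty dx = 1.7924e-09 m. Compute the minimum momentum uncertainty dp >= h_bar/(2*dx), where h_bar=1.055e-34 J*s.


dp = h_bar / (2 * dx)
= 1.055e-34 / (2 * 1.7924e-09)
= 1.055e-34 / 3.5848e-09
= 2.9430e-26 kg*m/s

2.9430e-26


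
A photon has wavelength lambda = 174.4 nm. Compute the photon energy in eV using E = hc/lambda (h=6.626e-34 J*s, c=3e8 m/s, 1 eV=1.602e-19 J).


E = hc / lambda
= (6.626e-34)(3e8) / (174.4e-9)
= 1.9878e-25 / 1.7440e-07
= 1.1398e-18 J
Converting to eV: 1.1398e-18 / 1.602e-19
= 7.1148 eV

7.1148


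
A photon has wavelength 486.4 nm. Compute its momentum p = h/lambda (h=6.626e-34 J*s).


p = h / lambda
= 6.626e-34 / (486.4e-9)
= 6.626e-34 / 4.8640e-07
= 1.3623e-27 kg*m/s

1.3623e-27


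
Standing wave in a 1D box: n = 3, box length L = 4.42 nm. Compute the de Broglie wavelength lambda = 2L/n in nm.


lambda = 2L / n
= 2 * 4.42 / 3
= 8.84 / 3
= 2.9467 nm

2.9467


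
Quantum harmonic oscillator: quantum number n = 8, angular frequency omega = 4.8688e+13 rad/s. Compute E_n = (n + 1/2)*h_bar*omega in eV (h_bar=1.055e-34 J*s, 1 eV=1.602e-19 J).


E = (n + 1/2) * h_bar * omega
= (8 + 0.5) * 1.055e-34 * 4.8688e+13
= 8.5 * 5.1366e-21
= 4.3661e-20 J
= 0.2725 eV

0.2725


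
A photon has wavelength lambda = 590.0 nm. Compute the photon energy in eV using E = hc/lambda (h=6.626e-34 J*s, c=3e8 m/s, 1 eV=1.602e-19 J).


E = hc / lambda
= (6.626e-34)(3e8) / (590.0e-9)
= 1.9878e-25 / 5.9000e-07
= 3.3692e-19 J
Converting to eV: 3.3692e-19 / 1.602e-19
= 2.1031 eV

2.1031


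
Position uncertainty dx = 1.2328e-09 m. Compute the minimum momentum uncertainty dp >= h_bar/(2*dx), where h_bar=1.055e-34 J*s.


dp = h_bar / (2 * dx)
= 1.055e-34 / (2 * 1.2328e-09)
= 1.055e-34 / 2.4656e-09
= 4.2789e-26 kg*m/s

4.2789e-26


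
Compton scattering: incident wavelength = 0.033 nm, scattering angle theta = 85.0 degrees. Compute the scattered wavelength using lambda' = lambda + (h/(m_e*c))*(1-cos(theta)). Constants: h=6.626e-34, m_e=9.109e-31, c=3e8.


Compton wavelength: h/(m_e*c) = 2.4247e-12 m
d_lambda = 2.4247e-12 * (1 - cos(85.0 deg))
= 2.4247e-12 * 0.912844
= 2.2134e-12 m = 0.002213 nm
lambda' = 0.033 + 0.002213
= 0.035213 nm

0.035213


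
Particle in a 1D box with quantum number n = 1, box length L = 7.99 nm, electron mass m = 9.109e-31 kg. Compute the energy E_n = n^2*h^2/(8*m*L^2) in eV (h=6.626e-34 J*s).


E = n^2 * h^2 / (8 * m * L^2)
= 1^2 * (6.626e-34)^2 / (8 * 9.109e-31 * (7.99e-9)^2)
= 1 * 4.3904e-67 / (8 * 9.109e-31 * 6.3840e-17)
= 9.4373e-22 J
= 0.0059 eV

0.0059


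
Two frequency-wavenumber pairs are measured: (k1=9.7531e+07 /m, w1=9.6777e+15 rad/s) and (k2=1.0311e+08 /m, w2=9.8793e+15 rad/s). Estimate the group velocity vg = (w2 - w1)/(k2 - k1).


vg = (w2 - w1) / (k2 - k1)
= (9.8793e+15 - 9.6777e+15) / (1.0311e+08 - 9.7531e+07)
= 2.0160e+14 / 5.5790e+06
= 3.6136e+07 m/s

3.6136e+07


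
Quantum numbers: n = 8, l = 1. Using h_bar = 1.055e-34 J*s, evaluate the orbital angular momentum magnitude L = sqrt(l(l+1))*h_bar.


L = sqrt(l*(l+1)) * h_bar
= sqrt(1 * 2) * 1.055e-34
= sqrt(2) * 1.055e-34
= 1.4142 * 1.055e-34
= 1.4920e-34 J*s

1.4920e-34


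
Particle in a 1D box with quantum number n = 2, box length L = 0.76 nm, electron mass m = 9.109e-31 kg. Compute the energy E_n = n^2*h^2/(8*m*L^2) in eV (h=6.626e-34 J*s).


E = n^2 * h^2 / (8 * m * L^2)
= 2^2 * (6.626e-34)^2 / (8 * 9.109e-31 * (0.76e-9)^2)
= 4 * 4.3904e-67 / (8 * 9.109e-31 * 5.7760e-19)
= 4.1723e-19 J
= 2.6044 eV

2.6044


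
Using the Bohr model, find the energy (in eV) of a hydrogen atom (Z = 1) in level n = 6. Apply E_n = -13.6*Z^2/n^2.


E_n = -13.6 * Z^2 / n^2
= -13.6 * 1^2 / 6^2
= -13.6 * 1 / 36
= -0.3778 eV

-0.3778


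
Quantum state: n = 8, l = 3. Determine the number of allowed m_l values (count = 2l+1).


m_l ranges from -l to +l in integer steps
So m_l goes from -3 to +3
Count = 2l + 1 = 2*3 + 1
= 7

7


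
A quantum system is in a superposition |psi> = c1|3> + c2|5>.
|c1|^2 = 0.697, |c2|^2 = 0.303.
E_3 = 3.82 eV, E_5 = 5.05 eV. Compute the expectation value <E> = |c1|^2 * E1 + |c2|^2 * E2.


<E> = |c1|^2 * E1 + |c2|^2 * E2
= 0.697 * 3.82 + 0.303 * 5.05
= 2.6625 + 1.5301
= 4.1927 eV

4.1927


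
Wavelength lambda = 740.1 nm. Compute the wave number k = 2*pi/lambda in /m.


k = 2 * pi / lambda
= 6.2832 / (740.1e-9)
= 6.2832 / 7.4010e-07
= 8.4896e+06 /m

8.4896e+06


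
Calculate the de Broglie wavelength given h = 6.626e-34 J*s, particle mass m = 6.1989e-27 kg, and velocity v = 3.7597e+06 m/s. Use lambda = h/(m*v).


lambda = h / (m * v)
= 6.626e-34 / (6.1989e-27 * 3.7597e+06)
= 6.626e-34 / 2.3306e-20
= 2.8430e-14 m

2.8430e-14


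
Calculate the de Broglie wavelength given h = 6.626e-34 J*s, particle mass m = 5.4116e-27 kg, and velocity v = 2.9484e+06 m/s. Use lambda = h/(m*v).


lambda = h / (m * v)
= 6.626e-34 / (5.4116e-27 * 2.9484e+06)
= 6.626e-34 / 1.5956e-20
= 4.1528e-14 m

4.1528e-14


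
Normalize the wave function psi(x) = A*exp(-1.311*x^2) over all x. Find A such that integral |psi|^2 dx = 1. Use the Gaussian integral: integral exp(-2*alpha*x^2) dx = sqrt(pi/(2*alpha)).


integral |psi|^2 dx = A^2 * sqrt(pi/(2*alpha)) = 1
A^2 = sqrt(2*alpha/pi)
= sqrt(2 * 1.311 / pi)
= 0.913569
A = sqrt(0.913569)
= 0.9558

0.9558


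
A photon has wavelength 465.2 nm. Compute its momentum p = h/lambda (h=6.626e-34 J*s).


p = h / lambda
= 6.626e-34 / (465.2e-9)
= 6.626e-34 / 4.6520e-07
= 1.4243e-27 kg*m/s

1.4243e-27


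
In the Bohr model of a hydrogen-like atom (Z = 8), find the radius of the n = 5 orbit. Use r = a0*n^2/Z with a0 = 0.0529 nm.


r = a0 * n^2 / Z
= 0.0529 * 5^2 / 8
= 0.0529 * 25 / 8
= 0.1653 nm

0.1653
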